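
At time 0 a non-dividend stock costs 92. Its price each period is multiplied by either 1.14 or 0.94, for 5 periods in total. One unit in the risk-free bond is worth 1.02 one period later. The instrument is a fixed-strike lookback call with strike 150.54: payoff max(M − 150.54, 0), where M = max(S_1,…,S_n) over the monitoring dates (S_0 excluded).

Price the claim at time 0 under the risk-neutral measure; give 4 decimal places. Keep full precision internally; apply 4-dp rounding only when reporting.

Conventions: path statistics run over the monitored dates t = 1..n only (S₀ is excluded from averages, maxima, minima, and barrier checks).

No-arbitrage gives p* = (R−d)/(u−d) = 0.4000: enumerate every path, weight its payoff by its p*-probability, and discount by R^5.
Enumerate all 2^5 = 32 price paths (U = up ×1.14, D = down ×0.94); each path with k up-moves has probability p*^k·(1−p*)^(5−k).
DDDDD: M=86.4800, payoff=0.0000, prob=0.077760
UDDDD: M=104.8800, payoff=0.0000, prob=0.051840
DUDDD: M=98.5872, payoff=0.0000, prob=0.051840
UUDDD: M=119.5632, payoff=0.0000, prob=0.034560
DDUDD: M=92.6720, payoff=0.0000, prob=0.051840
UDUDD: M=112.3894, payoff=0.0000, prob=0.034560
DUUDD: M=112.3894, payoff=0.0000, prob=0.034560
UUUDD: M=136.3020, payoff=0.0000, prob=0.023040
DDDUD: M=87.1116, payoff=0.0000, prob=0.051840
UDDUD: M=105.6460, payoff=0.0000, prob=0.034560
DUDUD: M=105.6460, payoff=0.0000, prob=0.034560
UUDUD: M=128.1239, payoff=0.0000, prob=0.023040
DDUUD: M=105.6460, payoff=0.0000, prob=0.034560
UDUUD: M=128.1239, payoff=0.0000, prob=0.023040
DUUUD: M=128.1239, payoff=0.0000, prob=0.023040
UUUUD: M=155.3843, payoff=4.8443, prob=0.015360
DDDDU: M=86.4800, payoff=0.0000, prob=0.051840
UDDDU: M=104.8800, payoff=0.0000, prob=0.034560
DUDDU: M=99.3073, payoff=0.0000, prob=0.034560
UUDDU: M=120.4365, payoff=0.0000, prob=0.023040
DDUDU: M=99.3073, payoff=0.0000, prob=0.034560
UDUDU: M=120.4365, payoff=0.0000, prob=0.023040
DUUDU: M=120.4365, payoff=0.0000, prob=0.023040
UUUDU: M=146.0613, payoff=0.0000, prob=0.015360
DDDUU: M=99.3073, payoff=0.0000, prob=0.034560
UDDUU: M=120.4365, payoff=0.0000, prob=0.023040
DUDUU: M=120.4365, payoff=0.0000, prob=0.023040
UUDUU: M=146.0613, payoff=0.0000, prob=0.015360
DDUUU: M=120.4365, payoff=0.0000, prob=0.023040
UDUUU: M=146.0613, payoff=0.0000, prob=0.015360
DUUUU: M=146.0613, payoff=0.0000, prob=0.015360
UUUUU: M=177.1381, payoff=26.5981, prob=0.010240
Price = Σ prob·payoff / R^5 = 0.346774 / 1.104081 = 0.3141

price = 0.3141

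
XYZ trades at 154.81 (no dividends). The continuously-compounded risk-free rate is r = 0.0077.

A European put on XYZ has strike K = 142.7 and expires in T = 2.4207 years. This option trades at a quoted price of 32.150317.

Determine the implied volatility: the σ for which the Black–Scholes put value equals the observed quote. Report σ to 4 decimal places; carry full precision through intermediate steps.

sigma = 0.4356

At σ = 0.4356 the Black–Scholes value reproduces the quote:
σ√T = 0.4356·√2.4207 = 0.677733
d₁ = (ln(S/K) + (r+σ²/2)T) / (σ√T) = (ln(154.81/142.7) + (0.0077+0.4356²/2)·2.4207) / 0.677733 = (0.081454 + 0.248300) / 0.677733 = 0.486555
d₂ = d₁ − σ√T = 0.486555 − 0.677733 = -0.191178
e^{−rT} = 0.981533
N(−d₁) = 0.313287,  N(−d₂) = 0.575807
V = K·e^{−rT}·N(−d₂) − S·N(−d₁) = 80.650258 − 48.499941 = 32.150317 (the quoted price), and the Black–Scholes price is strictly increasing in σ, so σ is unique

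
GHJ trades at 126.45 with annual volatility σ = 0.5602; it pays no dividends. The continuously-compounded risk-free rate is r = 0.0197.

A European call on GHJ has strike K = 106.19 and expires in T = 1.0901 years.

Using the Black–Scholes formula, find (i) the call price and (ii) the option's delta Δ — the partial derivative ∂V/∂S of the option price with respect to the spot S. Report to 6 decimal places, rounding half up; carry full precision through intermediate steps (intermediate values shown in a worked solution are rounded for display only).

price = 39.186732
Δ = 0.734902

σ√T = 0.5602·√1.0901 = 0.584893
d₁ = (ln(S/K) + (r+σ²/2)T) / (σ√T) = (ln(126.45/106.19) + (0.0197+0.5602²/2)·1.0901) / 0.584893 = (0.174617 + 0.192525) / 0.584893 = 0.627708
d₂ = d₁ − σ√T = 0.627708 − 0.584893 = 0.042815
e^{−rT} = 0.978754
N(d₁) = 0.734902,  N(d₂) = 0.517076
Call price V = S·N(d₁) − K·e^{−rT}·N(d₂) = 92.928399 − 53.741667 = 39.186732
Δ = N(d₁) = 0.734902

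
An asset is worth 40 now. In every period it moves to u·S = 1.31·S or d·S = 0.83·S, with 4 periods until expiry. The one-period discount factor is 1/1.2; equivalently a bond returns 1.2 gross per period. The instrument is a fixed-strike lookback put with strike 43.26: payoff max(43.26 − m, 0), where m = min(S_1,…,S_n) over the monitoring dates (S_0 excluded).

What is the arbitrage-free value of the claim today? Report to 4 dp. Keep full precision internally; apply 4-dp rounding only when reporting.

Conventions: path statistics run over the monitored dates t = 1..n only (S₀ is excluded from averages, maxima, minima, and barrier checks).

price = 1.4689

Risk-neutral up-probability p* = (R−d)/(u−d) = (1.2−0.83)/(1.31−0.83) = 0.7708; the claim prices as the p*-weighted sum of path payoffs discounted by R^4.
Enumerate all 2^4 = 16 price paths (U = up ×1.31, D = down ×0.83); each path with k up-moves has probability p*^k·(1−p*)^(4−k).
DDDD: m=18.9833, payoff=24.2767, prob=0.002758
UDDD: m=29.9616, payoff=13.2984, prob=0.009277
DUDD: m=29.9616, payoff=13.2984, prob=0.009277
UUDD: m=47.2889, payoff=0.0000, prob=0.031205
DDUD: m=27.5560, payoff=15.7040, prob=0.009277
UDUD: m=43.4920, payoff=0.0000, prob=0.031205
DUUD: m=33.2000, payoff=10.0600, prob=0.031205
UUUD: m=52.4000, payoff=0.0000, prob=0.104962
DDDU: m=22.8715, payoff=20.3885, prob=0.009277
UDDU: m=36.0984, payoff=7.1616, prob=0.031205
DUDU: m=33.2000, payoff=10.0600, prob=0.031205
UUDU: m=52.4000, payoff=0.0000, prob=0.104962
DDUU: m=27.5560, payoff=15.7040, prob=0.031205
UDUU: m=43.4920, payoff=0.0000, prob=0.104962
DUUU: m=33.2000, payoff=10.0600, prob=0.104962
UUUU: m=52.4000, payoff=0.0000, prob=0.353055
Price = Σ prob·payoff / R^4 = 3.045820 / 2.073600 = 1.4689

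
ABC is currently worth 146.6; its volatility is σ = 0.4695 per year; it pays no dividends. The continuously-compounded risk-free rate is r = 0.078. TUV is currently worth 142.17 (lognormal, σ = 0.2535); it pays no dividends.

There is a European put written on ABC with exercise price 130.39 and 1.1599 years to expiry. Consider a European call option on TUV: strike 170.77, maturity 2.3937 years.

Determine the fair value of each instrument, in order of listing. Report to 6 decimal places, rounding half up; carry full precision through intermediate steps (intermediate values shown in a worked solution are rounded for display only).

[ABC put K=130.39]
σ√T = 0.4695·√1.1599 = 0.505645
d₁ = (ln(S/K) + (r+σ²/2)T) / (σ√T) = (ln(146.6/130.39) + (0.078+0.4695²/2)·1.1599) / 0.505645 = (0.117178 + 0.218311) / 0.505645 = 0.663486
d₂ = d₁ − σ√T = 0.663486 − 0.505645 = 0.157841
e^{−rT} = 0.913500
N(−d₁) = 0.253510,  N(−d₂) = 0.437291
price = K·e^{−rT}·N(−d₂) − S·N(−d₁) = 52.086277 − 37.164513 = 14.921765
[TUV call K=170.77]
σ√T = 0.2535·√2.3937 = 0.392205
d₁ = (ln(S/K) + (r+σ²/2)T) / (σ√T) = (ln(142.17/170.77) + (0.078+0.2535²/2)·2.3937) / 0.392205 = (-0.183294 + 0.263621) / 0.392205 = 0.204808
d₂ = d₁ − σ√T = 0.204808 − 0.392205 = -0.187396
e^{−rT} = 0.829685
N(d₁) = 0.581139,  N(d₂) = 0.425675
price = S·N(d₁) − K·e^{−rT}·N(d₂) = 82.620538 − 60.311914 = 22.308624

price(ABC put K=130.39) = 14.921765
price(TUV call K=170.77) = 22.308624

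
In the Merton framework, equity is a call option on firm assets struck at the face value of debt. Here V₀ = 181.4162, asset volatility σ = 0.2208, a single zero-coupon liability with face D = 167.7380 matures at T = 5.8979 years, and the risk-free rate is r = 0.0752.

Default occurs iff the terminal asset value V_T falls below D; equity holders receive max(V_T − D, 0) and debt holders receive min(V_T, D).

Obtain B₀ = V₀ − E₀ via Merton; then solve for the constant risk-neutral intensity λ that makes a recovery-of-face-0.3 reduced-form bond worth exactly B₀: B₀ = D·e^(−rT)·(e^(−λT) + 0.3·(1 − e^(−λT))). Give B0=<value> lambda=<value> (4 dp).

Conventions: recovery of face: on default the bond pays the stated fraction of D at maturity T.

B0=101.2290 lambda=0.0151

Work the structural quantities from V₀ = 181.4162 against face 167.7380:
d₁ = [ln(V₀/D) + (r + σ²/2)T] / (σ√T)
   = [ln(181.4162/167.7380) + (0.0752 + 0.5·0.2208²)·5.8979] / (0.2208·√5.8979)
   = [0.078391 + 0.587291] / 0.536226 = 1.241420
d₂ = d₁ − σ√T = 1.241420 − 0.536226 = 0.705195
N(d₁) = 0.892775,  N(d₂) = 0.759655,  e^(−rT) = 0.641772
E₀ = V₀·N(d₁) − D·e^(−rT)·N(d₂)
   = 181.4162·0.892775 − 167.7380·0.641772·0.759655 = 80.187232
B₀ = V₀ − E₀ = 181.4162 − 80.187232 = 101.228968
e^(−λT) = (B₀·e^(rT)/D − 0.3)/(1 − 0.3) = (101.2290·1.558186/167.7380 − 0.3)/0.7 = 0.91479546
λ = −ln(0.91479546)/5.8979 = 0.015099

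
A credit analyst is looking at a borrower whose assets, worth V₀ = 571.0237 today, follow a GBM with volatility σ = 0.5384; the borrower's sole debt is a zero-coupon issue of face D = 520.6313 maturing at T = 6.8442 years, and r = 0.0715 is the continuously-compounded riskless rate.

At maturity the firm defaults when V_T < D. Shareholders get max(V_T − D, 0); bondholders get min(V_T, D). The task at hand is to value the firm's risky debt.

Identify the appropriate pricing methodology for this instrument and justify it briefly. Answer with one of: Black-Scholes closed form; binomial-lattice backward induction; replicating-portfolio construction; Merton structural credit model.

Key observation: with the firm-asset dynamics (V₀ = 571.0237) and a single zero-coupon liability of face 520.6313 given, debt value, spread, and default probability all derive from the option view of the balance sheet.

framework: Merton structural credit model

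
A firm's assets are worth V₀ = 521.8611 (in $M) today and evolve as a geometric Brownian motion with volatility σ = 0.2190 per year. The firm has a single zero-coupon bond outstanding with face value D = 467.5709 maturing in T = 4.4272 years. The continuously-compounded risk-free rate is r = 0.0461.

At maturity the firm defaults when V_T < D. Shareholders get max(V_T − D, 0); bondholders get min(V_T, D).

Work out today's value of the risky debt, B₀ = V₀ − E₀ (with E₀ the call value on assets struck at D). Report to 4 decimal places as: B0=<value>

B0=351.3895

Apply the equity-as-call identities (strike 467.5709, horizon 4.4272 years):
d₁ = [ln(V₀/D) + (r + σ²/2)T] / (σ√T)
   = [ln(521.8611/467.5709) + (0.0461 + 0.5·0.2190²)·4.4272] / (0.2190·√4.4272)
   = [0.109850 + 0.310260] / 0.460796 = 0.911707
d₂ = d₁ − σ√T = 0.911707 − 0.460796 = 0.450911
N(d₁) = 0.819038,  N(d₂) = 0.673973,  e^(−rT) = 0.815386
E₀ = V₀·N(d₁) − D·e^(−rT)·N(d₂)
   = 521.8611·0.819038 − 467.5709·0.815386·0.673973 = 170.471623
B₀ = V₀ − E₀ = 521.8611 − 170.471623 = 351.389477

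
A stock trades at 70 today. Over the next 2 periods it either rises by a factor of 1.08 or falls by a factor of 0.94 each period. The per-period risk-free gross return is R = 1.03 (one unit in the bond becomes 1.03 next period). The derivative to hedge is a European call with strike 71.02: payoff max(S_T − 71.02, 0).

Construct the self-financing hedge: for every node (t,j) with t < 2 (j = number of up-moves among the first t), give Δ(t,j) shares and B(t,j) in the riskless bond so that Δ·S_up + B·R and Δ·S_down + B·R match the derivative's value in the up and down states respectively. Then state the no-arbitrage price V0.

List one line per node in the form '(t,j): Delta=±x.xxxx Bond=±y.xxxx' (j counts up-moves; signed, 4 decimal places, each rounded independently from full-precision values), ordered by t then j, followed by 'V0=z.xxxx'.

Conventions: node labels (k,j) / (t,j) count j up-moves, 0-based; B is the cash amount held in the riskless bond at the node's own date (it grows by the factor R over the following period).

(0,0): Delta=0.6756 Bond=-43.1343
(1,0): Delta=0.0048 Bond=-0.2868
(1,1): Delta=1.0000 Bond=-68.9515
V0=4.1591

Since d<R<u, set p* = (R−d)/(u−d) = 0.6429; price each node as the discounted p*-expectation of its children.
Expiry values: V(2,0)=0.0000, V(2,1)=0.0440, V(2,2)=10.6280
Node (1,0) S=65.8000: V=(p*·0.0440+(1−p*)·0.0000)/1.03=0.0275; Δ=(0.0440−0.0000)/(71.0640−61.8520)=0.0048; B=V−Δ·S=-0.2868
Node (1,1) S=75.6000: V=(p*·10.6280+(1−p*)·0.0440)/1.03=6.6485; Δ=(10.6280−0.0440)/(81.6480−71.0640)=1.0000; B=V−Δ·S=-68.9515
Node (0,0) S=70.0000: V=(p*·6.6485+(1−p*)·0.0275)/1.03=4.1591; Δ=(6.6485−0.0275)/(75.6000−65.8000)=0.6756; B=V−Δ·S=-43.1343
Verification: the root portfolio costs Δ(0,0)·S0 + B(0,0) = 4.1591, matching V0.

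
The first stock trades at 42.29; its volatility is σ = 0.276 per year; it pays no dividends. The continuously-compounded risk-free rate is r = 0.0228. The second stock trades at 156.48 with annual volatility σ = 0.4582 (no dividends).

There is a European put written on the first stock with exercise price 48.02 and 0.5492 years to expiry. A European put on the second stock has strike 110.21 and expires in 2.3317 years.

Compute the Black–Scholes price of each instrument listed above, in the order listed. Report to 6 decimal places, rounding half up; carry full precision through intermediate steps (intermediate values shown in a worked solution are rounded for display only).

price(the first stock put K=48.02) = 6.775819
price(the second stock put K=110.21) = 15.164022

[the first stock put K=48.02]
σ√T = 0.276·√0.5492 = 0.204538
d₁ = (ln(S/K) + (r+σ²/2)T) / (σ√T) = (ln(42.29/48.02) + (0.0228+0.276²/2)·0.5492) / 0.204538 = (-0.127067 + 0.033440) / 0.204538 = -0.457750
d₂ = d₁ − σ√T = -0.457750 − 0.204538 = -0.662288
e^{−rT} = 0.987556
N(−d₁) = 0.676434,  N(−d₂) = 0.746107
price = K·e^{−rT}·N(−d₂) − S·N(−d₁) = 35.382205 − 28.606386 = 6.775819
[the second stock put K=110.21]
σ√T = 0.4582·√2.3317 = 0.699667
d₁ = (ln(S/K) + (r+σ²/2)T) / (σ√T) = (ln(156.48/110.21) + (0.0228+0.4582²/2)·2.3317) / 0.699667 = (0.350541 + 0.297930) / 0.699667 = 0.926827
d₂ = d₁ − σ√T = 0.926827 − 0.699667 = 0.227160
e^{−rT} = 0.948226
N(−d₁) = 0.177008,  N(−d₂) = 0.410150
price = K·e^{−rT}·N(−d₂) − S·N(−d₁) = 42.862262 − 27.698240 = 15.164022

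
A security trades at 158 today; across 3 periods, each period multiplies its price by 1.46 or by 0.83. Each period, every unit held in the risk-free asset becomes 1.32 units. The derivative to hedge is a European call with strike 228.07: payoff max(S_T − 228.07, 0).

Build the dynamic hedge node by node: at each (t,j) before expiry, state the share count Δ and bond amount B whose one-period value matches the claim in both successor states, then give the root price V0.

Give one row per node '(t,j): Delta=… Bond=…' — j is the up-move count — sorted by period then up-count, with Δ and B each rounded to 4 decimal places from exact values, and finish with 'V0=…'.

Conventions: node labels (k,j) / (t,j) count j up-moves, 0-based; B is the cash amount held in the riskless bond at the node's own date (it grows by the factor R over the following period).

(0,0): Delta=0.8426 Bond=-70.1783
(1,0): Delta=0.3671 Bond=-30.2679
(1,1): Delta=0.9199 Bond=-110.4546
(2,0): Delta=0.0000 Bond=0.0000
(2,1): Delta=0.4267 Bond=-51.3690
(2,2): Delta=1.0000 Bond=-172.7803
V0=62.9595

No-arbitrage ⇒ martingale measure with p* = (R−d)/(u−d) = 0.7778.
Terminal payoffs: V(3,0)=0.0000, V(3,1)=0.0000, V(3,2)=51.4680, V(3,3)=263.6475
  t=2,j=0: stock 108.8462 → up 158.9155 (V=0.0000), down 90.3423 (V=0.0000). Price 0.0000; hedge Δ=0.0000, bond B=0.0000.
  t=2,j=1: stock 191.4644 → up 279.5380 (V=51.4680), down 158.9155 (V=0.0000). Price 30.3263; hedge Δ=0.4267, bond B=-51.3690.
  t=2,j=2: stock 336.7928 → up 491.7175 (V=263.6475), down 279.5380 (V=51.4680). Price 164.0125; hedge Δ=1.0000, bond B=-172.7803.
  t=1,j=0: stock 131.1400 → up 191.4644 (V=30.3263), down 108.8462 (V=0.0000). Price 17.8690; hedge Δ=0.3671, bond B=-30.2679.
  t=1,j=1: stock 230.6800 → up 336.7928 (V=164.0125), down 191.4644 (V=30.3263). Price 101.7458; hedge Δ=0.9199, bond B=-110.4546.
  t=0,j=0: stock 158.0000 → up 230.6800 (V=101.7458), down 131.1400 (V=17.8690). Price 62.9595; hedge Δ=0.8426, bond B=-70.1783.
Sanity check at the root: Δ(0,0)·S0 + B(0,0) reproduces V0 = 62.9595.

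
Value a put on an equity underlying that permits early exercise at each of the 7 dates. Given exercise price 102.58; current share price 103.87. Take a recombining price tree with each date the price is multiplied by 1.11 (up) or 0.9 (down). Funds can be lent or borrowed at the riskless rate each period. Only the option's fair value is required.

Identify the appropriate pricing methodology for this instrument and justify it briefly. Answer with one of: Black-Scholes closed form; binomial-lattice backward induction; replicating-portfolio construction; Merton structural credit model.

Key observation: the put (strike 102.58 on spot 103.87) is American-style on a 7-step discrete price model, so the early-exercise decision at every node requires stepwise backward valuation — a closed form cannot price the exercise right.

framework: binomial-lattice backward induction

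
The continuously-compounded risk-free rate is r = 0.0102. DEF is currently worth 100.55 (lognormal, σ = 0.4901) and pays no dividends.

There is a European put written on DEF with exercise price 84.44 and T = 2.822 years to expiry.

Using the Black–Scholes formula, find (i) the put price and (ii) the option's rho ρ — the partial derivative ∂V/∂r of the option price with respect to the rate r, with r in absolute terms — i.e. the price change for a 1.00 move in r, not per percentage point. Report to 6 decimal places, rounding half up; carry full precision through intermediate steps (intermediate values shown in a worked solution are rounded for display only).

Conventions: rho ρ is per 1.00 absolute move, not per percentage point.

σ√T = 0.4901·√2.822 = 0.823310
d₁ = (ln(S/K) + (r+σ²/2)T) / (σ√T) = (ln(100.55/84.44) + (0.0102+0.4901²/2)·2.822) / 0.823310 = (0.174614 + 0.367704) / 0.823310 = 0.658704
d₂ = d₁ − σ√T = 0.658704 − 0.823310 = -0.164605
e^{−rT} = 0.971626
N(−d₁) = 0.255043,  N(−d₂) = 0.565373
Put price V = K·e^{−rT}·N(−d₂) − S·N(−d₁) = 46.385487 − 25.644554 = 20.740933
ρ = −K·T·e^{−rT}·N(−d₂) = -130.899843

price = 20.740933
ρ = -130.899843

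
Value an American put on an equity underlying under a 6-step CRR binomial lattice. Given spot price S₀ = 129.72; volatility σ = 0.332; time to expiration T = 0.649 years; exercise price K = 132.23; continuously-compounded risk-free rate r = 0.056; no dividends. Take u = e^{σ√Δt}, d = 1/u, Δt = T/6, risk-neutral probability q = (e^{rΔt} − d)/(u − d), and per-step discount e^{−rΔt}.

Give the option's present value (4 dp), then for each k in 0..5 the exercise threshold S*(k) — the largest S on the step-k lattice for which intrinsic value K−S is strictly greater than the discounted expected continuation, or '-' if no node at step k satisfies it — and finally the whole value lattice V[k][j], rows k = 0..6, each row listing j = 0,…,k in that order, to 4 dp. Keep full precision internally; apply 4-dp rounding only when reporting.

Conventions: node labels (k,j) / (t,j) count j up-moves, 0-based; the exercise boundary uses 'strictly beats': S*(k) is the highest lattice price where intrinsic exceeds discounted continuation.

Δt=0.10817  u=1.11537  d=0.89656  q=0.50050  discount=0.99396
step 6 (expiry): payoffs max(K−S,0) = 64.8576 48.4146 27.9586 2.5100 0.0000 0.0000 0.0000
step 5: (k=5,j=0): S=75.1455, K−S=57.0845, hold=56.2860 ⇒ V=57.0845 exercise | (k=5,j=1): S=93.4855, K−S=38.7445, hold=37.9459 ⇒ V=38.7445 exercise | (k=5,j=2): S=116.3017, K−S=15.9283, hold=15.1297 ⇒ V=15.9283 exercise | (k=5,j=3): S=144.6864, K−S=0.0000, hold=1.2462 ⇒ V=1.2462 continue | (k=5,j=4): S=179.9987, K−S=0.0000, hold=0.0000 ⇒ V=0.0000 continue | (k=5,j=5): S=223.9294, K−S=0.0000, hold=0.0000 ⇒ V=0.0000 continue  boundary S*=116.3017
step 4: (k=4,j=0): S=83.8154, K−S=48.4146, hold=47.6161 ⇒ V=48.4146 exercise | (k=4,j=1): S=104.2714, K−S=27.9586, hold=27.1600 ⇒ V=27.9586 exercise | (k=4,j=2): S=129.7200, K−S=2.5100, hold=8.5281 ⇒ V=8.5281 continue | (k=4,j=3): S=161.3796, K−S=0.0000, hold=0.6187 ⇒ V=0.6187 continue | (k=4,j=4): S=200.7660, K−S=0.0000, hold=0.0000 ⇒ V=0.0000 continue  boundary S*=104.2714
step 3: (k=3,j=0): S=93.4855, K−S=38.7445, hold=37.9459 ⇒ V=38.7445 exercise | (k=3,j=1): S=116.3017, K−S=15.9283, hold=18.1236 ⇒ V=18.1236 continue | (k=3,j=2): S=144.6864, K−S=0.0000, hold=4.5419 ⇒ V=4.5419 continue | (k=3,j=3): S=179.9987, K−S=0.0000, hold=0.3072 ⇒ V=0.3072 continue  boundary S*=93.4855
step 2: (k=2,j=0): S=104.2714, K−S=27.9586, hold=28.2522 ⇒ V=28.2522 continue | (k=2,j=1): S=129.7200, K−S=2.5100, hold=11.2576 ⇒ V=11.2576 continue | (k=2,j=2): S=161.3796, K−S=0.0000, hold=2.4078 ⇒ V=2.4078 continue  boundary S*=-
step 1: (k=1,j=0): S=116.3017, K−S=15.9283, hold=19.6272 ⇒ V=19.6272 continue | (k=1,j=1): S=144.6864, K−S=0.0000, hold=6.7871 ⇒ V=6.7871 continue  boundary S*=-
step 0: (k=0,j=0): S=129.7200, K−S=2.5100, hold=13.1211 ⇒ V=13.1211 continue  boundary S*=-

price = 13.1211
boundary = - - - 93.4855 104.2714 116.3017
tree:
13.1211
19.6272 6.7871
28.2522 11.2576 2.4078
38.7445 18.1236 4.5419 0.3072
48.4146 27.9586 8.5281 0.6187 0.0000
57.0845 38.7445 15.9283 1.2462 0.0000 0.0000
64.8576 48.4146 27.9586 2.5100 0.0000 0.0000 0.0000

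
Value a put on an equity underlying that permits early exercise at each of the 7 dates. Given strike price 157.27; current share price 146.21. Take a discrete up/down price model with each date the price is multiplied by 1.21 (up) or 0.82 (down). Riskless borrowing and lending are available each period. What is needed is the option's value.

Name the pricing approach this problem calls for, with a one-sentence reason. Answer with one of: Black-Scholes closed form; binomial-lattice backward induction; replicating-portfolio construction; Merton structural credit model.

Key observation: the exercise right at every one of the 7 steps is what matters: each node needs max(157.27 − S, continuation), which only the stepwise tree valuation starting from spot 146.21 delivers.

framework: binomial-lattice backward induction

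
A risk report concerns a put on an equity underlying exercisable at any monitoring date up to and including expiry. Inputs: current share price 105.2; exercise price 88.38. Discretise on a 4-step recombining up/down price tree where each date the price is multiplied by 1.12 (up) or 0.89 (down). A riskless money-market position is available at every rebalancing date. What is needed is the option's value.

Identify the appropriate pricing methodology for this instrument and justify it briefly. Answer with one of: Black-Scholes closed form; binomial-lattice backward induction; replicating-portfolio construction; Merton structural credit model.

framework: binomial-lattice backward induction

Key observation: an American put (K = 88.38, S₀ = 105.2) on a 4-date tree has no closed form — the optimal stopping decision is embedded and must be resolved recursively from expiry.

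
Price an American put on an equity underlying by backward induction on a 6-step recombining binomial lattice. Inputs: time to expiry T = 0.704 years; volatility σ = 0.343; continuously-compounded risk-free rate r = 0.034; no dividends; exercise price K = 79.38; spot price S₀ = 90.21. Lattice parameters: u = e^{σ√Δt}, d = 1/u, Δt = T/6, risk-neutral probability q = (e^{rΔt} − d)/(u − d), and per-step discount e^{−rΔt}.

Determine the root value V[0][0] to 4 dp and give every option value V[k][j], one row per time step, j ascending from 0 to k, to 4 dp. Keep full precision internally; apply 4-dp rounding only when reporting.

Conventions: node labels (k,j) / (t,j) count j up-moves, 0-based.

price = 4.9535
tree:
4.9535
7.6649 2.1452
11.5142 3.6832 0.5468
16.6638 6.1977 1.0714 0.0000
22.9965 10.1465 2.0994 0.0000 0.0000
29.2467 15.9671 4.1139 0.0000 0.0000 0.0000
34.8041 22.9965 8.0613 0.0000 0.0000 0.0000 0.0000

params: Δt=0.11733 u=1.12467 d=0.88915 q=0.48763 e^(-rΔt)=0.99602
t_6 payoffs: 34.8041 22.9965 8.0613 0.0000 0.0000 0.0000 0.0000
k=5: node(5,0) S=50.1333 payoff=29.2467 vs cont=28.9307 → 29.2467 [stop]  node(5,1) S=63.4129 payoff=15.9671 vs cont=15.6511 → 15.9671 [stop]  node(5,2) S=80.2101 payoff=0.0000 vs cont=4.1139 → 4.1139 [wait]  node(5,3) S=101.4566 payoff=0.0000 vs cont=0.0000 → 0.0000 [wait]  node(5,4) S=128.3311 payoff=0.0000 vs cont=0.0000 → 0.0000 [wait]  node(5,5) S=162.3242 payoff=0.0000 vs cont=0.0000 → 0.0000 [wait]
k=4: node(4,0) S=56.3835 payoff=22.9965 vs cont=22.6805 → 22.9965 [stop]  node(4,1) S=71.3187 payoff=8.0613 vs cont=10.1465 → 10.1465 [wait]  node(4,2) S=90.2100 payoff=0.0000 vs cont=2.0994 → 2.0994 [wait]  node(4,3) S=114.1054 payoff=0.0000 vs cont=0.0000 → 0.0000 [wait]  node(4,4) S=144.3303 payoff=0.0000 vs cont=0.0000 → 0.0000 [wait]
k=3: node(3,0) S=63.4129 payoff=15.9671 vs cont=16.6638 → 16.6638 [wait]  node(3,1) S=80.2101 payoff=0.0000 vs cont=6.1977 → 6.1977 [wait]  node(3,2) S=101.4566 payoff=0.0000 vs cont=1.0714 → 1.0714 [wait]  node(3,3) S=128.3311 payoff=0.0000 vs cont=0.0000 → 0.0000 [wait]
k=2: node(2,0) S=71.3187 payoff=8.0613 vs cont=11.5142 → 11.5142 [wait]  node(2,1) S=90.2100 payoff=0.0000 vs cont=3.6832 → 3.6832 [wait]  node(2,2) S=114.1054 payoff=0.0000 vs cont=0.5468 → 0.5468 [wait]
k=1: node(1,0) S=80.2101 payoff=0.0000 vs cont=7.6649 → 7.6649 [wait]  node(1,1) S=101.4566 payoff=0.0000 vs cont=2.1452 → 2.1452 [wait]
k=0: node(0,0) S=90.2100 payoff=0.0000 vs cont=4.9535 → 4.9535 [wait]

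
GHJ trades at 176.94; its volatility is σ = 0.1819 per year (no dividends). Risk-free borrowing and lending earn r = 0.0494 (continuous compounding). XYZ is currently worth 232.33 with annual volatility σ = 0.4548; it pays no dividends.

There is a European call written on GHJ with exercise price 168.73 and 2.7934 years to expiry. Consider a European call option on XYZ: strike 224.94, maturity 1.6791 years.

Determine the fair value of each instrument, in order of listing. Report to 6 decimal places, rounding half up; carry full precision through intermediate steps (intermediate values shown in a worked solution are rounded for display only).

price(GHJ call K=168.73) = 38.041629
price(XYZ call K=224.94) = 64.500862

[GHJ call K=168.73]
σ√T = 0.1819·√2.7934 = 0.304018
d₁ = (ln(S/K) + (r+σ²/2)T) / (σ√T) = (ln(176.94/168.73) + (0.0494+0.1819²/2)·2.7934) / 0.304018 = (0.047511 + 0.184207) / 0.304018 = 0.762186
d₂ = d₁ − σ√T = 0.762186 − 0.304018 = 0.458168
e^{−rT} = 0.871104
N(d₁) = 0.777026,  N(d₂) = 0.676584
price = S·N(d₁) − K·e^{−rT}·N(d₂) = 137.486904 − 99.445275 = 38.041629
[XYZ call K=224.94]
σ√T = 0.4548·√1.6791 = 0.589330
d₁ = (ln(S/K) + (r+σ²/2)T) / (σ√T) = (ln(232.33/224.94) + (0.0494+0.4548²/2)·1.6791) / 0.589330 = (0.032325 + 0.256603) / 0.589330 = 0.490264
d₂ = d₁ − σ√T = 0.490264 − 0.589330 = -0.099066
e^{−rT} = 0.920399
N(d₁) = 0.688027,  N(d₂) = 0.460543
price = S·N(d₁) − K·e^{−rT}·N(d₂) = 159.849225 − 95.348362 = 64.500862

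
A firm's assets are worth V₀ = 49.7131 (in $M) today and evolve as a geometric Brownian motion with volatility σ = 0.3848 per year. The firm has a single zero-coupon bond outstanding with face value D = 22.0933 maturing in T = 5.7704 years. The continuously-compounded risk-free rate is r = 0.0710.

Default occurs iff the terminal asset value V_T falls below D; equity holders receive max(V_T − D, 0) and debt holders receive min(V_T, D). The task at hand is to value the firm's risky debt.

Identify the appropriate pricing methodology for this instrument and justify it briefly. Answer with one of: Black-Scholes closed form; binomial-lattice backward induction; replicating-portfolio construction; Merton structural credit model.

Key observation: the data describe a firm's assets (V₀ = 49.7131, GBM) and a single zero-coupon debt of face 22.0933, so credit quantities follow from equity-as-call in the structural model.

framework: Merton structural credit model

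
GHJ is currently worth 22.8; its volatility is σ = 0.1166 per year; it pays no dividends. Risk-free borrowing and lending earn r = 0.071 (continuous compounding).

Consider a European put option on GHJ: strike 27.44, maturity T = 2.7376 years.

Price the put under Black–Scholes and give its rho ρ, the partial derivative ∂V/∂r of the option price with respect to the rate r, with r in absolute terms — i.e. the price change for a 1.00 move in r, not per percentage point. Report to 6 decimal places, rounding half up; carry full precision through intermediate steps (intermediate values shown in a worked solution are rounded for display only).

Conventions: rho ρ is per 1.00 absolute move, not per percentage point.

price = 1.642482
ρ = -32.137210

σ√T = 0.1166·√2.7376 = 0.192923
d₁ = (ln(S/K) + (r+σ²/2)T) / (σ√T) = (ln(22.8/27.44) + (0.071+0.1166²/2)·2.7376) / 0.192923 = (-0.185241 + 0.212979) / 0.192923 = 0.143777
d₂ = d₁ − σ√T = 0.143777 − 0.192923 = -0.049145
e^{−rT} = 0.823354
N(−d₁) = 0.442838,  N(−d₂) = 0.519598
Put price V = K·e^{−rT}·N(−d₂) − S·N(−d₁) = 11.739191 − 10.096709 = 1.642482
ρ = −K·T·e^{−rT}·N(−d₂) = -32.137210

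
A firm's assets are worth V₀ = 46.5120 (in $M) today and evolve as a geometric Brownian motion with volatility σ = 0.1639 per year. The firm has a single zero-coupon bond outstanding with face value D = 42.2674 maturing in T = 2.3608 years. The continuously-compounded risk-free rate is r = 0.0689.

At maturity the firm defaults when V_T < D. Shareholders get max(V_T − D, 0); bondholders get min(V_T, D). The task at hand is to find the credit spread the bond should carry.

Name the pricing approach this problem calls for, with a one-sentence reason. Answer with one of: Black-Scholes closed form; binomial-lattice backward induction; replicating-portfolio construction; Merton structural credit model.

framework: Merton structural credit model

Key observation: assets follow a GBM and default happens iff V_T < 42.2674; valuing claims on that split (equity as a call, risky debt as the residual) is the structural model's definition.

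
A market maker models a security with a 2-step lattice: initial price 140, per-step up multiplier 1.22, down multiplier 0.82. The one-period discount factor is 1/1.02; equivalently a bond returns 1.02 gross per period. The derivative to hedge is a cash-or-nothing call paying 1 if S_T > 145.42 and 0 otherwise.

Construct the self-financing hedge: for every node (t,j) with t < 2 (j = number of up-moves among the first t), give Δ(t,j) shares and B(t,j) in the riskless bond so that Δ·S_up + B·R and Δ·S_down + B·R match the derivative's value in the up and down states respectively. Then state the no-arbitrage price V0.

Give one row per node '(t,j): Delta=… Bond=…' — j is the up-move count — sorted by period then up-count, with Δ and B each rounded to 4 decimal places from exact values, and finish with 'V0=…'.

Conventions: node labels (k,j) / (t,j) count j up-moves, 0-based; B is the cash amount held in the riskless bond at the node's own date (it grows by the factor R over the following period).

The replicating-portfolio and risk-neutral prices coincide; use p* = (1.02−0.82)/(1.22−0.82) = 0.5000 for the latter.
Expiry values: V(2,0)=0.0000, V(2,1)=0.0000, V(2,2)=1.0000
(1,0): S=114.8000. Δ = (V_up−V_dn)/(S_up−S_dn) = (0.0000−0.0000)/(140.0560−94.1360) = 0.0000. V = [p*·0.0000 + (1−p*)·0.0000]/1.02 = 0.0000. B = V − Δ·S = 0.0000.
(1,1): S=170.8000. Δ = (V_up−V_dn)/(S_up−S_dn) = (1.0000−0.0000)/(208.3760−140.0560) = 0.0146. V = [p*·1.0000 + (1−p*)·0.0000]/1.02 = 0.4902. B = V − Δ·S = -2.0098.
(0,0): S=140.0000. Δ = (V_up−V_dn)/(S_up−S_dn) = (0.4902−0.0000)/(170.8000−114.8000) = 0.0088. V = [p*·0.4902 + (1−p*)·0.0000]/1.02 = 0.2403. B = V − Δ·S = -0.9852.
Sanity check at the root: Δ(0,0)·S0 + B(0,0) reproduces V0 = 0.2403.

(0,0): Delta=0.0088 Bond=-0.9852
(1,0): Delta=0.0000 Bond=0.0000
(1,1): Delta=0.0146 Bond=-2.0098
V0=0.2403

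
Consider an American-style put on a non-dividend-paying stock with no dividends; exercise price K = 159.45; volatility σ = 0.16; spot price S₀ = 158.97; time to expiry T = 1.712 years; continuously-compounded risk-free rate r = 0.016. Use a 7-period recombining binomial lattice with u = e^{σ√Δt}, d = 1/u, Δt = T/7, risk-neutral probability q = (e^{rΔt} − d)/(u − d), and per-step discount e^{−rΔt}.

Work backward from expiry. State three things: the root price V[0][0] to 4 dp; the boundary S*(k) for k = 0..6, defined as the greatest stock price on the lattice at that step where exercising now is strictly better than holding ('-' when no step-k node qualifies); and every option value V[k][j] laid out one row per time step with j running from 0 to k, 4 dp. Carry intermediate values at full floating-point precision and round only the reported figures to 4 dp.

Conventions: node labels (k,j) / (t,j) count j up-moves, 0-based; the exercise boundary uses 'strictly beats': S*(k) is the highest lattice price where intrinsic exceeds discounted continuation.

price = 12.1184
boundary = - - - 125.3783 115.8399 125.3783 135.7021
tree:
12.1184
17.7218 6.7195
25.0563 10.6695 2.8994
34.0717 16.4133 5.1219 0.7433
43.6101 24.2592 8.8495 1.5075 0.0000
52.4229 34.0717 14.8285 3.0572 0.0000 0.0000
60.5652 43.6101 23.7479 6.2001 0.0000 0.0000 0.0000
68.0881 52.4229 34.0717 12.5740 0.0000 0.0000 0.0000 0.0000

params: Δt=0.24457 u=1.08234 d=0.92392 q=0.50498 e^(-rΔt)=0.99609
t_7 payoffs: 68.0881 52.4229 34.0717 12.5740 0.0000 0.0000 0.0000 0.0000
t_6: node(6,0) S=98.8848 payoff=60.5652 vs cont=59.9425 → 60.5652 [stop]  node(6,1) S=115.8399 payoff=43.6101 vs cont=42.9874 → 43.6101 [stop]  node(6,2) S=135.7021 payoff=23.7479 vs cont=23.1251 → 23.7479 [stop]  node(6,3) S=158.9700 payoff=0.4800 vs cont=6.2001 → 6.2001 [wait]  node(6,4) S=186.2275 payoff=0.0000 vs cont=0.0000 → 0.0000 [wait]  node(6,5) S=218.1586 payoff=0.0000 vs cont=0.0000 → 0.0000 [wait]  node(6,6) S=255.5647 payoff=0.0000 vs cont=0.0000 → 0.0000 [wait]  ⇒ S*(6)=135.7021
t_5: node(5,0) S=107.0271 payoff=52.4229 vs cont=51.8002 → 52.4229 [stop]  node(5,1) S=125.3783 payoff=34.0717 vs cont=33.4490 → 34.0717 [stop]  node(5,2) S=146.8760 payoff=12.5740 vs cont=14.8285 → 14.8285 [wait]  node(5,3) S=172.0598 payoff=0.0000 vs cont=3.0572 → 3.0572 [wait]  node(5,4) S=201.5617 payoff=0.0000 vs cont=0.0000 → 0.0000 [wait]  node(5,5) S=236.1220 payoff=0.0000 vs cont=0.0000 → 0.0000 [wait]  ⇒ S*(5)=125.3783
t_4: node(4,0) S=115.8399 payoff=43.6101 vs cont=42.9874 → 43.6101 [stop]  node(4,1) S=135.7021 payoff=23.7479 vs cont=24.2592 → 24.2592 [wait]  node(4,2) S=158.9700 payoff=0.4800 vs cont=8.8495 → 8.8495 [wait]  node(4,3) S=186.2275 payoff=0.0000 vs cont=1.5075 → 1.5075 [wait]  node(4,4) S=218.1586 payoff=0.0000 vs cont=0.0000 → 0.0000 [wait]  ⇒ S*(4)=115.8399
t_3: node(3,0) S=125.3783 payoff=34.0717 vs cont=33.7062 → 34.0717 [stop]  node(3,1) S=146.8760 payoff=12.5740 vs cont=16.4133 → 16.4133 [wait]  node(3,2) S=172.0598 payoff=0.0000 vs cont=5.1219 → 5.1219 [wait]  node(3,3) S=201.5617 payoff=0.0000 vs cont=0.7433 → 0.7433 [wait]  ⇒ S*(3)=125.3783
t_2: node(2,0) S=135.7021 payoff=23.7479 vs cont=25.0563 → 25.0563 [wait]  node(2,1) S=158.9700 payoff=0.4800 vs cont=10.6695 → 10.6695 [wait]  node(2,2) S=186.2275 payoff=0.0000 vs cont=2.8994 → 2.8994 [wait]  ⇒ S*(2)=-
t_1: node(1,0) S=146.8760 payoff=12.5740 vs cont=17.7218 → 17.7218 [wait]  node(1,1) S=172.0598 payoff=0.0000 vs cont=6.7195 → 6.7195 [wait]  ⇒ S*(1)=-
t_0: node(0,0) S=158.9700 payoff=0.4800 vs cont=12.1184 → 12.1184 [wait]  ⇒ S*(0)=-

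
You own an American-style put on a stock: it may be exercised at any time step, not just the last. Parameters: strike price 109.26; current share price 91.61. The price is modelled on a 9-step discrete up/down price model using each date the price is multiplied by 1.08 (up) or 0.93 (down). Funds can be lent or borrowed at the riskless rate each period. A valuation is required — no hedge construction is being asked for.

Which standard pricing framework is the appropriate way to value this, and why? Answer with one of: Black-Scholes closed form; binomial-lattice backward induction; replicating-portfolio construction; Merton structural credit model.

framework: binomial-lattice backward induction

Key observation: with exercise allowed before expiry on a discrete up/down model (9 steps from spot 91.61), the strike-109.26 put's value must be rolled back through the tree testing early exercise at each node.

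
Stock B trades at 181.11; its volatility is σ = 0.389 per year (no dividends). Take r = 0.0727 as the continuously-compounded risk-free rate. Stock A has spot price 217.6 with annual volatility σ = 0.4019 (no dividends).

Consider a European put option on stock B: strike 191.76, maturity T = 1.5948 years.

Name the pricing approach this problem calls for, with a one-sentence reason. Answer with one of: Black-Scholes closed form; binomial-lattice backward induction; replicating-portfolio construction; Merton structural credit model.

framework: Black-Scholes closed form

Key observation: a European-exercise option on stock B struck at 191.76 — a GBM underlying with constant parameters — admits an analytic price: the data contain no early exercise, no discrete tree, no debt structure.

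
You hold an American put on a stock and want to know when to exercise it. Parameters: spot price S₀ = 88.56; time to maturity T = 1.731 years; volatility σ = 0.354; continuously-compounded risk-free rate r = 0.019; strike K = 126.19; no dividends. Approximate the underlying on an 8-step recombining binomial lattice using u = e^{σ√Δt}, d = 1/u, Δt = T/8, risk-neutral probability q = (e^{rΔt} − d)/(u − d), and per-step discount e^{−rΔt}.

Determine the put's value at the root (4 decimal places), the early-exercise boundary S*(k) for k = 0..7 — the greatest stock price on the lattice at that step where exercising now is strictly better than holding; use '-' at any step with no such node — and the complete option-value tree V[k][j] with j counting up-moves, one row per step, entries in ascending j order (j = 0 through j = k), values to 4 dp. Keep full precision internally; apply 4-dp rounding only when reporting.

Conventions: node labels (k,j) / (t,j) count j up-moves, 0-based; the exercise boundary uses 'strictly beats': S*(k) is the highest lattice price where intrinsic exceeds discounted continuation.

price = 41.5654
boundary = - - 63.7103 54.0375 63.7103 75.1145 88.5600 104.4123
tree:
41.5654
51.7679 30.4871
62.4797 40.2077 19.8524
72.1525 51.1463 28.2922 10.5613
80.3567 62.4797 38.8835 16.6619 3.8120
87.3153 72.1525 51.0755 25.5508 6.8393 0.4505
93.2174 80.3567 62.4797 37.6300 12.2281 0.8558 0.0000
98.2234 87.3153 72.1525 51.0755 21.7777 1.6256 0.0000 0.0000
102.4694 93.2174 80.3567 62.4797 37.6300 3.0879 0.0000 0.0000 0.0000

Δt=0.21638, u=1.17900, d=0.84818, q=0.47138, disc=e^(-rΔt)=0.99590
k=8 terminal: V=max(K-S,0) → 102.4694 93.2174 80.3567 62.4797 37.6300 3.0879 0.0000 0.0000 0.0000
k=7: j=0 S=27.9666 intr=98.2234 cont=97.7057 V=98.2234[EX]; j=1 S=38.8747 intr=87.3153 cont=86.7975 V=87.3153[EX]; j=2 S=54.0375 intr=72.1525 cont=71.6347 V=72.1525[EX]; j=3 S=75.1145 intr=51.0755 cont=50.5578 V=51.0755[EX]; j=4 S=104.4123 intr=21.7777 cont=21.2600 V=21.7777[EX]; j=5 S=145.1375 intr=0.0000 cont=1.6256 V=1.6256[hold]; j=6 S=201.7473 intr=0.0000 cont=0.0000 V=0.0000[hold]; j=7 S=280.4372 intr=0.0000 cont=0.0000 V=0.0000[hold]  S*(7)=104.4123
k=6: j=0 S=32.9726 intr=93.2174 cont=92.6997 V=93.2174[EX]; j=1 S=45.8333 intr=80.3567 cont=79.8389 V=80.3567[EX]; j=2 S=63.7103 intr=62.4797 cont=61.9620 V=62.4797[EX]; j=3 S=88.5600 intr=37.6300 cont=37.1123 V=37.6300[EX]; j=4 S=123.1021 intr=3.0879 cont=12.2281 V=12.2281[hold]; j=5 S=171.1172 intr=0.0000 cont=0.8558 V=0.8558[hold]; j=6 S=237.8601 intr=0.0000 cont=0.0000 V=0.0000[hold]  S*(6)=88.5600
k=5: j=0 S=38.8747 intr=87.3153 cont=86.7975 V=87.3153[EX]; j=1 S=54.0375 intr=72.1525 cont=71.6347 V=72.1525[EX]; j=2 S=75.1145 intr=51.0755 cont=50.5578 V=51.0755[EX]; j=3 S=104.4123 intr=21.7777 cont=25.5508 V=25.5508[hold]; j=4 S=145.1375 intr=0.0000 cont=6.8393 V=6.8393[hold]; j=5 S=201.7473 intr=0.0000 cont=0.4505 V=0.4505[hold]  S*(5)=75.1145
k=4: j=0 S=45.8333 intr=80.3567 cont=79.8389 V=80.3567[EX]; j=1 S=63.7103 intr=62.4797 cont=61.9620 V=62.4797[EX]; j=2 S=88.5600 intr=37.6300 cont=38.8835 V=38.8835[hold]; j=3 S=123.1021 intr=3.0879 cont=16.6619 V=16.6619[hold]; j=4 S=171.1172 intr=0.0000 cont=3.8120 V=3.8120[hold]  S*(4)=63.7103
k=3: j=0 S=54.0375 intr=72.1525 cont=71.6347 V=72.1525[EX]; j=1 S=75.1145 intr=51.0755 cont=51.1463 V=51.1463[hold]; j=2 S=104.4123 intr=21.7777 cont=28.2922 V=28.2922[hold]; j=3 S=145.1375 intr=0.0000 cont=10.5613 V=10.5613[hold]  S*(3)=54.0375
k=2: j=0 S=63.7103 intr=62.4797 cont=61.9952 V=62.4797[EX]; j=1 S=88.5600 intr=37.6300 cont=40.2077 V=40.2077[hold]; j=2 S=123.1021 intr=3.0879 cont=19.8524 V=19.8524[hold]  S*(2)=63.7103
k=1: j=0 S=75.1145 intr=51.0755 cont=51.7679 V=51.7679[hold]; j=1 S=104.4123 intr=21.7777 cont=30.4871 V=30.4871[hold]  S*(1)=-
k=0: j=0 S=88.5600 intr=37.6300 cont=41.5654 V=41.5654[hold]  S*(0)=-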